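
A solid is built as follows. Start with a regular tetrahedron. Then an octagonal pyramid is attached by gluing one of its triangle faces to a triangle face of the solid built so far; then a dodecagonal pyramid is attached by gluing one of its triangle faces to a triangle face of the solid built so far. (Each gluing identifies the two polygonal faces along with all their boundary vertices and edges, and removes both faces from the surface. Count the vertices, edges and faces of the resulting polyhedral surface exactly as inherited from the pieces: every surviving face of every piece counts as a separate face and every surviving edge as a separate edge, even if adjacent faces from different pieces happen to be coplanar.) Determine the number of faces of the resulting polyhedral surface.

22

A regular tetrahedron: V=4, E=6, F=4.
Attach an octagonal pyramid (V=9, E=16, F=9) along a 3-gon: merge 3 vertices and 3 edges, delete both glued faces → V=10, E=19, F=11.
Attach a dodecagonal pyramid (V=13, E=24, F=13) along a 3-gon: merge 3 vertices and 3 edges, delete both glued faces → V=20, E=40, F=22.
Check: V − E + F = 20 − 40 + 22 = 2.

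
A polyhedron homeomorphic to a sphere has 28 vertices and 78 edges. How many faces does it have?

Here V − E + F = 2.
F = 2 − V + E = 2 − 28 + 78 = 52.

52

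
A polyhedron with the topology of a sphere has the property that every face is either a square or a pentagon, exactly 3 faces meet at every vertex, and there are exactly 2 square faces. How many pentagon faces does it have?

8

Let x be the number of pentagons; then F = 2 + x.
Edge–face incidences: 2E = 4·2 + 5·x = 8 + 5x.
Every vertex has degree 3, so 3V = 2E.
Euler: V − E + F = 2 ⇒ (2E)/3 − E + (2 + x) = 2.
Multiply by 6: 2·(2E) − 3·(2E) + 6·(2 + x) = 12, i.e. 12 + 6x − (8 + 5x) = 12.
Collecting terms: x + 4 = 12, so x = 8.
Then 2E = 8 + 5·8 = 48, so E = 24, V = 2E/3 = 16, F = 2 + 8 = 10.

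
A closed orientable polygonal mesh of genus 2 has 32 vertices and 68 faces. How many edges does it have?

102

For a closed orientable surface of genus 2, χ = 2 − 2·2 = -2.
E = V + F − (-2) = 32 + 68 − (-2) = 102.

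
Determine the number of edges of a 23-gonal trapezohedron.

92

The n-trapezohedron (dual of the n-antiprism) has V = 2·23 + 2 = 48, E = 4·23 = 92, F = 2·23 = 46.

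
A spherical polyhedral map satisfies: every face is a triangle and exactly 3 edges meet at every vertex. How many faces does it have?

4

Each face has 3 edges and each edge borders two faces, so 2E = 3F.
Each vertex has degree 3, so 3V = 2E and hence V = 3F/3.
Euler: V − E + F = 2 ⇒ (3F/3) − (3F/2) + F = 2.
Multiply by 6: (6 − 9 + 6)F = 12, i.e. 3F = 12.
So F = 4, E = 3·4/2 = 6, V = 3·4/3 = 4.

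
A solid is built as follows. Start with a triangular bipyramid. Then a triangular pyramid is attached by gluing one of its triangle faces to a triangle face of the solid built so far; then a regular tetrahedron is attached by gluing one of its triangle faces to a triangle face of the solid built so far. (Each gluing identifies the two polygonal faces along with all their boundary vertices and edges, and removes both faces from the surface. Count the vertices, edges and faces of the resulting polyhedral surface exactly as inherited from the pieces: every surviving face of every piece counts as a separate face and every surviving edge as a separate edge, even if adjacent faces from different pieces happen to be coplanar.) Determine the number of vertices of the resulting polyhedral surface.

A triangular bipyramid: V=5, E=9, F=6.
Attach a triangular pyramid (V=4, E=6, F=4) along a 3-gon: merge 3 vertices and 3 edges, delete both glued faces → V=6, E=12, F=8.
Attach a regular tetrahedron (V=4, E=6, F=4) along a 3-gon: merge 3 vertices and 3 edges, delete both glued faces → V=7, E=15, F=10.
Check: V − E + F = 7 − 15 + 10 = 2.

7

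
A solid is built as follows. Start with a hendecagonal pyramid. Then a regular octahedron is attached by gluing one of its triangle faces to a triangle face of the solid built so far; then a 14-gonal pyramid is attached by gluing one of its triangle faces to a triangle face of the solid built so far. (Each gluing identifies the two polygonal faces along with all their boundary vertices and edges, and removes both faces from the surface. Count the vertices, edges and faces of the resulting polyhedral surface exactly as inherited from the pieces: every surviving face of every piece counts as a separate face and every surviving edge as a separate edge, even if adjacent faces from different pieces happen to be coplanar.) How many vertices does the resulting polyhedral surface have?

A hendecagonal pyramid: V=12, E=22, F=12.
Attach a regular octahedron (V=6, E=12, F=8) along a 3-gon: merge 3 vertices and 3 edges, delete both glued faces → V=15, E=31, F=18.
Attach a 14-gonal pyramid (V=15, E=28, F=15) along a 3-gon: merge 3 vertices and 3 edges, delete both glued faces → V=27, E=56, F=31.
Check: V − E + F = 27 − 56 + 31 = 2.

27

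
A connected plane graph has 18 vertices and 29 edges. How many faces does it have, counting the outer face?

13

Euler's formula for a connected plane graph: V − E + F = 2, so F = 2 − 18 + 29 = 13.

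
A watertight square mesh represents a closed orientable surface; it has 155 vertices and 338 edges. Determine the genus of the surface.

Every face is a square and each edge borders two faces, so 4F = 2·338, giving F = 169.
χ = V − E + F = 155 − 338 + 169 = -14.
For a closed orientable surface χ = 2 − 2g, so g = (2 − (-14))/2 = 8.

8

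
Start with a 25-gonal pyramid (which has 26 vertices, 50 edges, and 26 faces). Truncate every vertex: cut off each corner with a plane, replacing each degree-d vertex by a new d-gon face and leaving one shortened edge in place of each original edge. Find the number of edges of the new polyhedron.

150

Truncation replaces each original edge-end by a new vertex, so V′ = 2E = 100.
Each original edge survives, and each old vertex of degree d contributes d new edges; summing degrees gives Σd = 2E, so E′ = E + 2E = 3E = 150.
Each original face survives and each original vertex becomes one new face: F′ = F + V = 52.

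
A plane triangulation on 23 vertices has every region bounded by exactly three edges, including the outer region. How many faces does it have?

In a plane triangulation 3F = 2E and V − E + F = 2, so F = 2V − 4 = 2·23 − 4 = 42.

42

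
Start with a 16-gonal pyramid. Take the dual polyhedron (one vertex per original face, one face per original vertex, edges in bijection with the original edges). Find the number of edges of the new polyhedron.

The base solid has V = 17, E = 32, F = 17.
The dual swaps V and F and preserves E: V′ = F = 17, E′ = E = 32, F′ = V = 17.

32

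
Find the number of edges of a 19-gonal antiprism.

76

An antiprism on an n-gon has two n-gon caps and 2n triangles: V = 2·19 = 38, E = 4·19 = 76, F = 2·19 + 2 = 40.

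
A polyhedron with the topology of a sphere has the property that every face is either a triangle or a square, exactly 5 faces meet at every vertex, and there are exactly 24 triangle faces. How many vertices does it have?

16

Let x be the number of squares; then F = 24 + x.
Edge–face incidences: 2E = 3·24 + 4·x = 72 + 4x.
Every vertex has degree 5, so 5V = 2E.
Euler: V − E + F = 2 ⇒ (2E)/5 − E + (24 + x) = 2.
Multiply by 10: 2·(2E) − 5·(2E) + 10·(24 + x) = 20, i.e. 240 + 10x − 3·(72 + 4x) = 20.
Collecting terms: −2x + 24 = 20, so −2x = −4, so x = 2.
Then 2E = 72 + 4·2 = 80, so E = 40, V = 2E/5 = 16, F = 24 + 2 = 26.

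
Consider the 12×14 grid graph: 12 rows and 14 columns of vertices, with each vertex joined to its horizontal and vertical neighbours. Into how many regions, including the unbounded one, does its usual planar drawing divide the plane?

144

The grid has V = 12·14 = 168 vertices and E = 12·13 + 14·11 = 310 edges.
F = 2 − V + E = 2 − 168 + 310 = 144.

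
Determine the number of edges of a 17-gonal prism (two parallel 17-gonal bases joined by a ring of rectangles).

51

A prism on an n-gon has two n-gon bases and n rectangular sides: V = 2·17 = 34, E = 3·17 = 51, F = 17 + 2 = 19.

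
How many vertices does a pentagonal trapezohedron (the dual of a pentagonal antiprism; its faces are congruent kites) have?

12

The n-trapezohedron (dual of the n-antiprism) has V = 2·5 + 2 = 12, E = 4·5 = 20, F = 2·5 = 10.
Check: V − E + F = 12 − 20 + 10 = 2.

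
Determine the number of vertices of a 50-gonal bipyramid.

A bipyramid over an n-gon has 2n triangular faces and n + 2 vertices: V = 50 + 2 = 52, E = 3·50 = 150, F = 2·50 = 100.

52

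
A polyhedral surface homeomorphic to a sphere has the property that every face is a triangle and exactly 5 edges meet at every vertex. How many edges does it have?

30

Each face has 3 edges and each edge borders two faces, so 2E = 3F.
Each vertex has degree 5, so 5V = 2E and hence V = 3F/5.
Euler: V − E + F = 2 ⇒ (3F/5) − (3F/2) + F = 2.
Multiply by 10: (6 − 15 + 10)F = 20, i.e. 1F = 20.
So F = 20, E = 3·20/2 = 30, V = 3·20/5 = 12.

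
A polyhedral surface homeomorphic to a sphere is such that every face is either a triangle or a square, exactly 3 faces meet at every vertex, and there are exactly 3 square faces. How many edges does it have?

9

Let x be the number of triangles; then F = 3 + x.
Edge–face incidences: 2E = 4·3 + 3·x = 12 + 3x.
Every vertex has degree 3, so 3V = 2E.
Euler: V − E + F = 2 ⇒ (2E)/3 − E + (3 + x) = 2.
Multiply by 6: 2·(2E) − 3·(2E) + 6·(3 + x) = 12, i.e. 18 + 6x − (12 + 3x) = 12.
Collecting terms: 3x + 6 = 12, so 3x = 6, so x = 2.
Then 2E = 12 + 3·2 = 18, so E = 9, V = 2E/3 = 6, F = 3 + 2 = 5.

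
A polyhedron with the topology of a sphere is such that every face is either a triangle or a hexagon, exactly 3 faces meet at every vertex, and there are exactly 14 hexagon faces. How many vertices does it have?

32

Let x be the number of triangles; then F = 14 + x.
Edge–face incidences: 2E = 6·14 + 3·x = 84 + 3x.
Every vertex has degree 3, so 3V = 2E.
Euler: V − E + F = 2 ⇒ (2E)/3 − E + (14 + x) = 2.
Multiply by 6: 2·(2E) − 3·(2E) + 6·(14 + x) = 12, i.e. 84 + 6x − (84 + 3x) = 12.
Collecting terms: 3x = 12, so x = 4.
Then 2E = 84 + 3·4 = 96, so E = 48, V = 2E/3 = 32, F = 14 + 4 = 18.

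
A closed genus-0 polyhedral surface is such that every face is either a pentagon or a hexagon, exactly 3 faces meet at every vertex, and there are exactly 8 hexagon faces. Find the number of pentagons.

12

Let x be the number of pentagons; then F = 8 + x.
Edge–face incidences: 2E = 6·8 + 5·x = 48 + 5x.
Every vertex has degree 3, so 3V = 2E.
Euler: V − E + F = 2 ⇒ (2E)/3 − E + (8 + x) = 2.
Multiply by 6: 2·(2E) − 3·(2E) + 6·(8 + x) = 12, i.e. 48 + 6x − (48 + 5x) = 12.
Collecting terms: x = 12.
Then 2E = 48 + 5·12 = 108, so E = 54, V = 2E/3 = 36, F = 8 + 12 = 20.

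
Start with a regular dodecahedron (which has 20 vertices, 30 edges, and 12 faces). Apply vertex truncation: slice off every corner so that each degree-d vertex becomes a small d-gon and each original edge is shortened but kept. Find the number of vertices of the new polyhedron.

60

Truncation replaces each original edge-end by a new vertex, so V′ = 2E = 60.
Each original edge survives, and each old vertex of degree d contributes d new edges; summing degrees gives Σd = 2E, so E′ = E + 2E = 3E = 90.
Each original face survives and each original vertex becomes one new face: F′ = F + V = 32.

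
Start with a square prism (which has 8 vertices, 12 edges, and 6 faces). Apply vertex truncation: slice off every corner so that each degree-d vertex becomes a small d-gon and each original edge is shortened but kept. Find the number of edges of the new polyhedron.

36

Truncation replaces each original edge-end by a new vertex, so V′ = 2E = 24.
Each original edge survives, and each old vertex of degree d contributes d new edges; summing degrees gives Σd = 2E, so E′ = E + 2E = 3E = 36.
Each original face survives and each original vertex becomes one new face: F′ = F + V = 14.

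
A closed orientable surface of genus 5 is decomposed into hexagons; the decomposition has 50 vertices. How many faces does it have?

χ = 2 − 2·5 = -8, and every face is a hexagon so 6F = 2E.
V − E + F = -8 with E = 6F/2 gives 50 − (6/2 − 1)·F = -8, so F = 29 and E = 87.

29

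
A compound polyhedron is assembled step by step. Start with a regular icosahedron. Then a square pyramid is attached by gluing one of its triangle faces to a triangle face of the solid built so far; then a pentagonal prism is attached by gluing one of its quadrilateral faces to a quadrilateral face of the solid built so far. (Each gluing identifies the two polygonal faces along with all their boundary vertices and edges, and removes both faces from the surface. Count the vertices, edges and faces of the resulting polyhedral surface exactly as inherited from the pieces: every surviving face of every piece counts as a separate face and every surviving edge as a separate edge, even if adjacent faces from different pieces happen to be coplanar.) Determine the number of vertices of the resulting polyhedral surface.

A regular icosahedron: V=12, E=30, F=20.
Attach a square pyramid (V=5, E=8, F=5) along a 3-gon: merge 3 vertices and 3 edges, delete both glued faces → V=14, E=35, F=23.
Attach a pentagonal prism (V=10, E=15, F=7) along a 4-gon: merge 4 vertices and 4 edges, delete both glued faces → V=20, E=46, F=28.
Check: V − E + F = 20 − 46 + 28 = 2.

20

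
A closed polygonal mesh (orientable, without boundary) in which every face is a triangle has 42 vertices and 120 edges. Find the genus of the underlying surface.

Every face is a triangle and each edge borders two faces, so 3F = 2·120, giving F = 80.
χ = V − E + F = 42 − 120 + 80 = 2.
For a closed orientable surface χ = 2 − 2g, so g = (2 − (2))/2 = 0.

0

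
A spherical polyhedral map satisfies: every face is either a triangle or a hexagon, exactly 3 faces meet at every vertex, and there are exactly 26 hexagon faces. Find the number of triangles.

4

Let x be the number of triangles; then F = 26 + x.
Edge–face incidences: 2E = 6·26 + 3·x = 156 + 3x.
Every vertex has degree 3, so 3V = 2E.
Euler: V − E + F = 2 ⇒ (2E)/3 − E + (26 + x) = 2.
Multiply by 6: 2·(2E) − 3·(2E) + 6·(26 + x) = 12, i.e. 156 + 6x − (156 + 3x) = 12.
Collecting terms: 3x = 12, so x = 4.
Then 2E = 156 + 3·4 = 168, so E = 84, V = 2E/3 = 56, F = 26 + 4 = 30.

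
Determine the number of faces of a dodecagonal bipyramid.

A bipyramid over an n-gon has 2n triangular faces and n + 2 vertices: V = 12 + 2 = 14, E = 3·12 = 36, F = 2·12 = 24.

24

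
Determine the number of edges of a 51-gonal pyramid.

A pyramid on an n-gon base has one n-gon and n triangles: V = 51 + 1 = 52, E = 2·51 = 102, F = 51 + 1 = 52.
Check: V − E + F = 52 − 102 + 52 = 2.

102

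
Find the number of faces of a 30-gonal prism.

A prism on an n-gon has two n-gon bases and n rectangular sides: V = 2·30 = 60, E = 3·30 = 90, F = 30 + 2 = 32.

32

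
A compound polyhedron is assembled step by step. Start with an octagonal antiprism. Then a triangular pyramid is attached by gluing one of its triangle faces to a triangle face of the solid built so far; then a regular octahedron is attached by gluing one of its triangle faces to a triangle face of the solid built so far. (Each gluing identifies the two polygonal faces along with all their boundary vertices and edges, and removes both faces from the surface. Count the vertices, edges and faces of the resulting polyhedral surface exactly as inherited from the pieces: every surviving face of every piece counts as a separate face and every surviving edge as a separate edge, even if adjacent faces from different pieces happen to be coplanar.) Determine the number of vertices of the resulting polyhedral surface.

An octagonal antiprism: V=16, E=32, F=18.
Attach a triangular pyramid (V=4, E=6, F=4) along a 3-gon: merge 3 vertices and 3 edges, delete both glued faces → V=17, E=35, F=20.
Attach a regular octahedron (V=6, E=12, F=8) along a 3-gon: merge 3 vertices and 3 edges, delete both glued faces → V=20, E=44, F=26.
Check: V − E + F = 20 − 44 + 26 = 2.

20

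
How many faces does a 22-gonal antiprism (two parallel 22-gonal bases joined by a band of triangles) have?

46

An antiprism on an n-gon has two n-gon caps and 2n triangles: V = 2·22 = 44, E = 4·22 = 88, F = 2·22 + 2 = 46.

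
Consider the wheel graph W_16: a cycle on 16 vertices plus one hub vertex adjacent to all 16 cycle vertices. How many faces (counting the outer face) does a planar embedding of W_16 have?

17

W_16 has V = 16 + 1 = 17 vertices and E = 2·16 = 32 edges.
By Euler's formula F = 2 − V + E = 2 − 17 + 32 = 17.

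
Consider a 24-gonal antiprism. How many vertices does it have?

48

An antiprism on an n-gon has two n-gon caps and 2n triangles: V = 2·24 = 48, E = 4·24 = 96, F = 2·24 + 2 = 50.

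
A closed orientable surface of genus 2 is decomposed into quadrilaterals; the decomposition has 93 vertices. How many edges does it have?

190

χ = 2 − 2·2 = -2, and every face is a square so 4F = 2E.
V − E + F = -2 with E = 4F/2 gives 93 − (4/2 − 1)·F = -2, so F = 95 and E = 190.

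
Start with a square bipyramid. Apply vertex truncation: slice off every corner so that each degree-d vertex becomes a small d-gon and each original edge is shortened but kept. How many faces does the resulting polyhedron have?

14

The base solid has V = 6, E = 12, F = 8.
Truncation replaces each original edge-end by a new vertex, so V′ = 2E = 24.
Each original edge survives, and each old vertex of degree d contributes d new edges; summing degrees gives Σd = 2E, so E′ = E + 2E = 3E = 36.
Each original face survives and each original vertex becomes one new face: F′ = F + V = 14.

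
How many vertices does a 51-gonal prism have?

A prism on an n-gon has two n-gon bases and n rectangular sides: V = 2·51 = 102, E = 3·51 = 153, F = 51 + 2 = 53.
Check: V − E + F = 102 − 153 + 53 = 2.

102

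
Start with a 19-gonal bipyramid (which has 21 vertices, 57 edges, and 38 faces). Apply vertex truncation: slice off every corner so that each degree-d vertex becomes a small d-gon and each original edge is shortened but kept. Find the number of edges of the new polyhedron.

171

Truncation replaces each original edge-end by a new vertex, so V′ = 2E = 114.
Each original edge survives, and each old vertex of degree d contributes d new edges; summing degrees gives Σd = 2E, so E′ = E + 2E = 3E = 171.
Each original face survives and each original vertex becomes one new face: F′ = F + V = 59.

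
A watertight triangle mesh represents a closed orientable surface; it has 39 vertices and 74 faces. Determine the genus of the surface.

0

Every face is a triangle, so 2E = 3·74 = 222, giving E = 111.
χ = V − E + F = 39 − 111 + 74 = 2.
For a closed orientable surface χ = 2 − 2g, so g = (2 − (2))/2 = 0.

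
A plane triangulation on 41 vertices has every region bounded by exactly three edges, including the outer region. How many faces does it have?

In a plane triangulation 3F = 2E and V − E + F = 2, so F = 2V − 4 = 2·41 − 4 = 78.

78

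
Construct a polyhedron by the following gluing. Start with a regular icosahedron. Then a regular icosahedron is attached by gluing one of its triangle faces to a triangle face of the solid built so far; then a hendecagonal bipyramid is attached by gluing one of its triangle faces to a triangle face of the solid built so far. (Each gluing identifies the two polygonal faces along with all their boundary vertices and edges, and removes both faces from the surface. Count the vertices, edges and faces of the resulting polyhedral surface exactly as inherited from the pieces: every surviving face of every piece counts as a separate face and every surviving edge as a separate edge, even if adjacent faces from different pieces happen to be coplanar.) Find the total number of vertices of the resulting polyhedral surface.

A regular icosahedron: V=12, E=30, F=20.
Attach a regular icosahedron (V=12, E=30, F=20) along a 3-gon: merge 3 vertices and 3 edges, delete both glued faces → V=21, E=57, F=38.
Attach a hendecagonal bipyramid (V=13, E=33, F=22) along a 3-gon: merge 3 vertices and 3 edges, delete both glued faces → V=31, E=87, F=58.
Check: V − E + F = 31 − 87 + 58 = 2.

31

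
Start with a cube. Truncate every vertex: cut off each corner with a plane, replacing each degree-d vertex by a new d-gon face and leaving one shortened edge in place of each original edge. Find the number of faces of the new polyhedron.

The base solid has V = 8, E = 12, F = 6.
Truncation replaces each original edge-end by a new vertex, so V′ = 2E = 24.
Each original edge survives, and each old vertex of degree d contributes d new edges; summing degrees gives Σd = 2E, so E′ = E + 2E = 3E = 36.
Each original face survives and each original vertex becomes one new face: F′ = F + V = 14.

14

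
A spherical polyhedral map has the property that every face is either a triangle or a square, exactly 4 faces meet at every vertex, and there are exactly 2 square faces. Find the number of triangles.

8

Let x be the number of triangles; then F = 2 + x.
Edge–face incidences: 2E = 4·2 + 3·x = 8 + 3x.
Every vertex has degree 4, so 4V = 2E.
Euler: V − E + F = 2 ⇒ (2E)/4 − E + (2 + x) = 2.
Multiply by 8: 2·(2E) − 4·(2E) + 8·(2 + x) = 16, i.e. 16 + 8x − 2·(8 + 3x) = 16.
Collecting terms: 2x = 16, so x = 8.
Then 2E = 8 + 3·8 = 32, so E = 16, V = 2E/4 = 8, F = 2 + 8 = 10.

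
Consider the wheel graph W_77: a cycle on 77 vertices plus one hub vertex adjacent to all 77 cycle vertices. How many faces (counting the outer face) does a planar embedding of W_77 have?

W_77 has V = 77 + 1 = 78 vertices and E = 2·77 = 154 edges.
By Euler's formula F = 2 − V + E = 2 − 78 + 154 = 78.

78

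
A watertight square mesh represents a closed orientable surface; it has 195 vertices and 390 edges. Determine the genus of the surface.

Every face is a square and each edge borders two faces, so 4F = 2·390, giving F = 195.
χ = V − E + F = 195 − 390 + 195 = 0.
For a closed orientable surface χ = 2 − 2g, so g = (2 − (0))/2 = 1.

1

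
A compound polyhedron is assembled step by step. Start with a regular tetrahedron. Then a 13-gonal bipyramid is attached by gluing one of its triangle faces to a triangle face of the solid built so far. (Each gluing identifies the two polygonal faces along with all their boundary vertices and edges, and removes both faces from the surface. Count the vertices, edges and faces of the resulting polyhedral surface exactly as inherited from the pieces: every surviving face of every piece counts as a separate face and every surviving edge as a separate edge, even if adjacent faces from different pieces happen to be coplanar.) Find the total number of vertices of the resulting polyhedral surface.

16

A regular tetrahedron: V=4, E=6, F=4.
Attach a 13-gonal bipyramid (V=15, E=39, F=26) along a 3-gon: merge 3 vertices and 3 edges, delete both glued faces → V=16, E=42, F=28.
Check: V − E + F = 16 − 42 + 28 = 2.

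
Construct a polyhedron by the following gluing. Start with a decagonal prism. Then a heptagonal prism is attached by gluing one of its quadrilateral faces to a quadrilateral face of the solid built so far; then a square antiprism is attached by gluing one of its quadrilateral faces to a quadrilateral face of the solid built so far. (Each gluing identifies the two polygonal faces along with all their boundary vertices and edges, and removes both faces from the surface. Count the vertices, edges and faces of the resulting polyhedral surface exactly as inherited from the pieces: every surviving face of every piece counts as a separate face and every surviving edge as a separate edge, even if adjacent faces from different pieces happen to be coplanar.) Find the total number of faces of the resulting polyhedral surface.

27

A decagonal prism: V=20, E=30, F=12.
Attach a heptagonal prism (V=14, E=21, F=9) along a 4-gon: merge 4 vertices and 4 edges, delete both glued faces → V=30, E=47, F=19.
Attach a square antiprism (V=8, E=16, F=10) along a 4-gon: merge 4 vertices and 4 edges, delete both glued faces → V=34, E=59, F=27.
Check: V − E + F = 34 − 59 + 27 = 2.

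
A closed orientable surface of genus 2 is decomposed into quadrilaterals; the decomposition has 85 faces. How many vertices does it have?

χ = 2 − 2·2 = -2, and every face is a square so 4F = 2E.
E = 4·85/2 = 170. Then V = -2 + E − F = -2 + 170 − 85 = 83.

83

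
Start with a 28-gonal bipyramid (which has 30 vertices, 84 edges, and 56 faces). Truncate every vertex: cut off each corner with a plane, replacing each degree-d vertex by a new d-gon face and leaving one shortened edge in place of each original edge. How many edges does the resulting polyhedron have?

Truncation replaces each original edge-end by a new vertex, so V′ = 2E = 168.
Each original edge survives, and each old vertex of degree d contributes d new edges; summing degrees gives Σd = 2E, so E′ = E + 2E = 3E = 252.
Each original face survives and each original vertex becomes one new face: F′ = F + V = 86.

252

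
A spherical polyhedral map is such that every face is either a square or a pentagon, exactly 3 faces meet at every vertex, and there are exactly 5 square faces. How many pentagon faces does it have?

2

Let x be the number of pentagons; then F = 5 + x.
Edge–face incidences: 2E = 4·5 + 5·x = 20 + 5x.
Every vertex has degree 3, so 3V = 2E.
Euler: V − E + F = 2 ⇒ (2E)/3 − E + (5 + x) = 2.
Multiply by 6: 2·(2E) − 3·(2E) + 6·(5 + x) = 12, i.e. 30 + 6x − (20 + 5x) = 12.
Collecting terms: x + 10 = 12, so x = 2.
Then 2E = 20 + 5·2 = 30, so E = 15, V = 2E/3 = 10, F = 5 + 2 = 7.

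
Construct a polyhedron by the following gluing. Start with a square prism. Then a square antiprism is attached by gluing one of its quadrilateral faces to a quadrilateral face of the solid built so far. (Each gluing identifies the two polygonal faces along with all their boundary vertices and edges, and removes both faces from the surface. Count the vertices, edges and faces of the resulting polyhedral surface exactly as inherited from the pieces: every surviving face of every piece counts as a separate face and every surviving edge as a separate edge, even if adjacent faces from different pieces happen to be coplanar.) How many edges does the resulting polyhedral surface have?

24

A square prism: V=8, E=12, F=6.
Attach a square antiprism (V=8, E=16, F=10) along a 4-gon: merge 4 vertices and 4 edges, delete both glued faces → V=12, E=24, F=14.
Check: V − E + F = 12 − 24 + 14 = 2.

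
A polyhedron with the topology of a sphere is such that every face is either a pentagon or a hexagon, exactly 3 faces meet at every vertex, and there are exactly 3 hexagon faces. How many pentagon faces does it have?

12

Let x be the number of pentagons; then F = 3 + x.
Edge–face incidences: 2E = 6·3 + 5·x = 18 + 5x.
Every vertex has degree 3, so 3V = 2E.
Euler: V − E + F = 2 ⇒ (2E)/3 − E + (3 + x) = 2.
Multiply by 6: 2·(2E) − 3·(2E) + 6·(3 + x) = 12, i.e. 18 + 6x − (18 + 5x) = 12.
Collecting terms: x = 12.
Then 2E = 18 + 5·12 = 78, so E = 39, V = 2E/3 = 26, F = 3 + 12 = 15.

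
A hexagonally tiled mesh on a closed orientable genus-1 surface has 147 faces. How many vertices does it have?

294

χ = 2 − 2·1 = 0, and every face is a hexagon so 6F = 2E.
E = 6·147/2 = 441. Then V = 0 + E − F = 0 + 441 − 147 = 294.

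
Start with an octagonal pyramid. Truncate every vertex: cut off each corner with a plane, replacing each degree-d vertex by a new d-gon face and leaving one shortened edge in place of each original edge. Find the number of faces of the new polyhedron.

The base solid has V = 9, E = 16, F = 9.
Truncation replaces each original edge-end by a new vertex, so V′ = 2E = 32.
Each original edge survives, and each old vertex of degree d contributes d new edges; summing degrees gives Σd = 2E, so E′ = E + 2E = 3E = 48.
Each original face survives and each original vertex becomes one new face: F′ = F + V = 18.

18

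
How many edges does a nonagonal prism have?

27

A prism on an n-gon has two n-gon bases and n rectangular sides: V = 2·9 = 18, E = 3·9 = 27, F = 9 + 2 = 11.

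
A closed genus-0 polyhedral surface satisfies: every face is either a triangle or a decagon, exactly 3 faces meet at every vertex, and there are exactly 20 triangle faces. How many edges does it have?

90

Let x be the number of decagons; then F = 20 + x.
Edge–face incidences: 2E = 3·20 + 10·x = 60 + 10x.
Every vertex has degree 3, so 3V = 2E.
Euler: V − E + F = 2 ⇒ (2E)/3 − E + (20 + x) = 2.
Multiply by 6: 2·(2E) − 3·(2E) + 6·(20 + x) = 12, i.e. 120 + 6x − (60 + 10x) = 12.
Collecting terms: −4x + 60 = 12, so −4x = −48, so x = 12.
Then 2E = 60 + 10·12 = 180, so E = 90, V = 2E/3 = 60, F = 20 + 12 = 32.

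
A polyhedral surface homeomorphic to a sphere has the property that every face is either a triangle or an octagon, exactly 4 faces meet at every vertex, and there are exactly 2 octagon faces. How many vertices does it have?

16

Let x be the number of triangles; then F = 2 + x.
Edge–face incidences: 2E = 8·2 + 3·x = 16 + 3x.
Every vertex has degree 4, so 4V = 2E.
Euler: V − E + F = 2 ⇒ (2E)/4 − E + (2 + x) = 2.
Multiply by 8: 2·(2E) − 4·(2E) + 8·(2 + x) = 16, i.e. 16 + 8x − 2·(16 + 3x) = 16.
Collecting terms: 2x − 16 = 16, so 2x = 32, so x = 16.
Then 2E = 16 + 3·16 = 64, so E = 32, V = 2E/4 = 16, F = 2 + 16 = 18.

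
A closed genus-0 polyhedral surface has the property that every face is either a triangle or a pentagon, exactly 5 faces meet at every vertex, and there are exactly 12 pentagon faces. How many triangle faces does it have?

Let x be the number of triangles; then F = 12 + x.
Edge–face incidences: 2E = 5·12 + 3·x = 60 + 3x.
Every vertex has degree 5, so 5V = 2E.
Euler: V − E + F = 2 ⇒ (2E)/5 − E + (12 + x) = 2.
Multiply by 10: 2·(2E) − 5·(2E) + 10·(12 + x) = 20, i.e. 120 + 10x − 3·(60 + 3x) = 20.
Collecting terms: x − 60 = 20, so x = 80.
Then 2E = 60 + 3·80 = 300, so E = 150, V = 2E/5 = 60, F = 12 + 80 = 92.

80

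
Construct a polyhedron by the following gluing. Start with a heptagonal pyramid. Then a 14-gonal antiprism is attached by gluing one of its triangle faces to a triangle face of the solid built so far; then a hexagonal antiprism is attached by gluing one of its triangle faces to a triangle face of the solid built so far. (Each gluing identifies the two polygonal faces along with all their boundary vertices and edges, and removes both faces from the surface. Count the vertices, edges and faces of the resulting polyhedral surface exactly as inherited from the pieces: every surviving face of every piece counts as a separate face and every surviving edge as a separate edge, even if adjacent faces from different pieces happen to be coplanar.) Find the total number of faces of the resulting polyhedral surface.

A heptagonal pyramid: V=8, E=14, F=8.
Attach a 14-gonal antiprism (V=28, E=56, F=30) along a 3-gon: merge 3 vertices and 3 edges, delete both glued faces → V=33, E=67, F=36.
Attach a hexagonal antiprism (V=12, E=24, F=14) along a 3-gon: merge 3 vertices and 3 edges, delete both glued faces → V=42, E=88, F=48.
Check: V − E + F = 42 − 88 + 48 = 2.

48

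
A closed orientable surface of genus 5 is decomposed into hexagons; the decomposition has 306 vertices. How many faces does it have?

χ = 2 − 2·5 = -8, and every face is a hexagon so 6F = 2E.
V − E + F = -8 with E = 6F/2 gives 306 − (6/2 − 1)·F = -8, so F = 157 and E = 471.

157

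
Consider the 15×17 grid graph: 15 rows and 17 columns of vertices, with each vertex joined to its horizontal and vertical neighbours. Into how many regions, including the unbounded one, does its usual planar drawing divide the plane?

225

The grid has V = 15·17 = 255 vertices and E = 15·16 + 17·14 = 478 edges.
F = 2 − V + E = 2 − 255 + 478 = 225.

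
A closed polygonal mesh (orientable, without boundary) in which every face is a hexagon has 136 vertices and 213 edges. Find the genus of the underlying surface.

4

Every face is a hexagon and each edge borders two faces, so 6F = 2·213, giving F = 71.
χ = V − E + F = 136 − 213 + 71 = -6.
For a closed orientable surface χ = 2 − 2g, so g = (2 − (-6))/2 = 4.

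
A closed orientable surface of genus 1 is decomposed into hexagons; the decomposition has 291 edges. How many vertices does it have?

194

χ = 2 − 2·1 = 0, and every face is a hexagon so 6F = 2E.
F = 2E/6 = 97. Then V = 0 + E − F = 0 + 291 − 97 = 194.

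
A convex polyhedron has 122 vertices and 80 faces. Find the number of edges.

200

Here V − E + F = 2.
E = V + F − (2) = 122 + 80 − (2) = 200.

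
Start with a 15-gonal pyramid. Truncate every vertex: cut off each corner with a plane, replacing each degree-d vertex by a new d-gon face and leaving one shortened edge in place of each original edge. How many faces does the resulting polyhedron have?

The base solid has V = 16, E = 30, F = 16.
Truncation replaces each original edge-end by a new vertex, so V′ = 2E = 60.
Each original edge survives, and each old vertex of degree d contributes d new edges; summing degrees gives Σd = 2E, so E′ = E + 2E = 3E = 90.
Each original face survives and each original vertex becomes one new face: F′ = F + V = 32.

32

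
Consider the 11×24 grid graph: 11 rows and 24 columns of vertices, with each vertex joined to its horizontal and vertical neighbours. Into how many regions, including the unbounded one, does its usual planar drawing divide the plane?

The grid has V = 11·24 = 264 vertices and E = 11·23 + 24·10 = 493 edges.
F = 2 − V + E = 2 − 264 + 493 = 231.

231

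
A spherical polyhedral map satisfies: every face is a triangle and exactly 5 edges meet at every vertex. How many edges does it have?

30

Each face has 3 edges and each edge borders two faces, so 2E = 3F.
Each vertex has degree 5, so 5V = 2E and hence V = 3F/5.
Euler: V − E + F = 2 ⇒ (3F/5) − (3F/2) + F = 2.
Multiply by 10: (6 − 15 + 10)F = 20, i.e. 1F = 20.
So F = 20, E = 3·20/2 = 30, V = 3·20/5 = 12.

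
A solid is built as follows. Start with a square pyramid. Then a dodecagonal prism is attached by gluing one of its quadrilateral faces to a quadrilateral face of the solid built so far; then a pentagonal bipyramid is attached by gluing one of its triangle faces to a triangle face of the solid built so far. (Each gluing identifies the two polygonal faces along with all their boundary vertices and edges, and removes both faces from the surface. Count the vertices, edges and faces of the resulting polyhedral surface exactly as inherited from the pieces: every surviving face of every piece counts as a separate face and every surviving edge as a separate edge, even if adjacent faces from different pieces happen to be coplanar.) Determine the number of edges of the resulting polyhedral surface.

A square pyramid: V=5, E=8, F=5.
Attach a dodecagonal prism (V=24, E=36, F=14) along a 4-gon: merge 4 vertices and 4 edges, delete both glued faces → V=25, E=40, F=17.
Attach a pentagonal bipyramid (V=7, E=15, F=10) along a 3-gon: merge 3 vertices and 3 edges, delete both glued faces → V=29, E=52, F=25.
Check: V − E + F = 29 − 52 + 25 = 2.

52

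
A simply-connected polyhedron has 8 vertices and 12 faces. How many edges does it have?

18

Here V − E + F = 2.
E = V + F − (2) = 8 + 12 − (2) = 18.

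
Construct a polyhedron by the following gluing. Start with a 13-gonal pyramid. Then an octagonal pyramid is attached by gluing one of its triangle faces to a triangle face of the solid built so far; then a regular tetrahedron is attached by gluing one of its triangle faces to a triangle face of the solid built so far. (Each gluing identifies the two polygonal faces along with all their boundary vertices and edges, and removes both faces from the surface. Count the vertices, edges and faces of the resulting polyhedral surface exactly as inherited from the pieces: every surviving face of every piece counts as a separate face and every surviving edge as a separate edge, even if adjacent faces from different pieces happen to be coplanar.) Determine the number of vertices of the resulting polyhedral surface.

A 13-gonal pyramid: V=14, E=26, F=14.
Attach an octagonal pyramid (V=9, E=16, F=9) along a 3-gon: merge 3 vertices and 3 edges, delete both glued faces → V=20, E=39, F=21.
Attach a regular tetrahedron (V=4, E=6, F=4) along a 3-gon: merge 3 vertices and 3 edges, delete both glued faces → V=21, E=42, F=23.
Check: V − E + F = 21 − 42 + 23 = 2.

21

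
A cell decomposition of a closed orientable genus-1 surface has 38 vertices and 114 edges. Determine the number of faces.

76

For a closed orientable surface of genus 1, χ = 2 − 2·1 = 0.
F = 0 − V + E = 0 − 38 + 114 = 76.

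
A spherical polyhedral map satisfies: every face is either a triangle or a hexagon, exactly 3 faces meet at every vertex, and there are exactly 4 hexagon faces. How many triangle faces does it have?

4

Let x be the number of triangles; then F = 4 + x.
Edge–face incidences: 2E = 6·4 + 3·x = 24 + 3x.
Every vertex has degree 3, so 3V = 2E.
Euler: V − E + F = 2 ⇒ (2E)/3 − E + (4 + x) = 2.
Multiply by 6: 2·(2E) − 3·(2E) + 6·(4 + x) = 12, i.e. 24 + 6x − (24 + 3x) = 12.
Collecting terms: 3x = 12, so x = 4.
Then 2E = 24 + 3·4 = 36, so E = 18, V = 2E/3 = 12, F = 4 + 4 = 8.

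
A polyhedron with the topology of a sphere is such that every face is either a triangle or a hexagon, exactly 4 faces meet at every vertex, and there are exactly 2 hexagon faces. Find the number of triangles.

12

Let x be the number of triangles; then F = 2 + x.
Edge–face incidences: 2E = 6·2 + 3·x = 12 + 3x.
Every vertex has degree 4, so 4V = 2E.
Euler: V − E + F = 2 ⇒ (2E)/4 − E + (2 + x) = 2.
Multiply by 8: 2·(2E) − 4·(2E) + 8·(2 + x) = 16, i.e. 16 + 8x − 2·(12 + 3x) = 16.
Collecting terms: 2x − 8 = 16, so 2x = 24, so x = 12.
Then 2E = 12 + 3·12 = 48, so E = 24, V = 2E/4 = 12, F = 2 + 12 = 14.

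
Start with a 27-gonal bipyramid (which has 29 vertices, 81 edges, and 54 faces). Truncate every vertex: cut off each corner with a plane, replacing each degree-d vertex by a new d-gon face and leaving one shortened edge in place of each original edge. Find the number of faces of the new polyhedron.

83

Truncation replaces each original edge-end by a new vertex, so V′ = 2E = 162.
Each original edge survives, and each old vertex of degree d contributes d new edges; summing degrees gives Σd = 2E, so E′ = E + 2E = 3E = 243.
Each original face survives and each original vertex becomes one new face: F′ = F + V = 83.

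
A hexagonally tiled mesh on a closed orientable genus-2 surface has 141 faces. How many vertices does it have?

χ = 2 − 2·2 = -2, and every face is a hexagon so 6F = 2E.
E = 6·141/2 = 423. Then V = -2 + E − F = -2 + 423 − 141 = 280.

280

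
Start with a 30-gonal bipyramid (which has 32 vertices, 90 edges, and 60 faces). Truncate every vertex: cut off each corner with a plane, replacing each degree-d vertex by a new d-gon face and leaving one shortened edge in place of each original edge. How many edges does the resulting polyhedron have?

270

Truncation replaces each original edge-end by a new vertex, so V′ = 2E = 180.
Each original edge survives, and each old vertex of degree d contributes d new edges; summing degrees gives Σd = 2E, so E′ = E + 2E = 3E = 270.
Each original face survives and each original vertex becomes one new face: F′ = F + V = 92.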